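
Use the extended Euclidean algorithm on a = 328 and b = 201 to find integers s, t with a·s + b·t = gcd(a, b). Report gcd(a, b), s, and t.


Euclidean algorithm on (328, 201) — divide until remainder is 0:
  328 = 1 · 201 + 127
  201 = 1 · 127 + 74
  127 = 1 · 74 + 53
  74 = 1 · 53 + 21
  53 = 2 · 21 + 11
  21 = 1 · 11 + 10
  11 = 1 · 10 + 1
  10 = 10 · 1 + 0
gcd(328, 201) = 1.
Track Bezout coefficients alongside the remainders: start with r₀ = 328 = a·1 + b·0 (s = 1, t = 0) and r₁ = 201 = a·0 + b·1 (s = 0, t = 1); each new remainder r_{k+1} = r_{k-1} − q_k·r_k inherits s_{k+1} = s_{k-1} − q_k·s_k, t_{k+1} = t_{k-1} − q_k·t_k, so r_k = a·s_k + b·t_k at every step:
  q = 1: r = 127, s = 1 − 1·0 = 1, t = 0 − 1·1 = -1  (check: 328·1 + 201·(-1) = 127)
  q = 1: r = 74, s = 0 − 1·1 = -1, t = 1 − 1·(-1) = 2  (check: 328·(-1) + 201·2 = 74)
  q = 1: r = 53, s = 1 − 1·(-1) = 2, t = -1 − 1·2 = -3  (check: 328·2 + 201·(-3) = 53)
  q = 1: r = 21, s = -1 − 1·2 = -3, t = 2 − 1·(-3) = 5  (check: 328·(-3) + 201·5 = 21)
  q = 2: r = 11, s = 2 − 2·(-3) = 8, t = -3 − 2·5 = -13  (check: 328·8 + 201·(-13) = 11)
  q = 1: r = 10, s = -3 − 1·8 = -11, t = 5 − 1·(-13) = 18  (check: 328·(-11) + 201·18 = 10)
  q = 1: r = 1, s = 8 − 1·(-11) = 19, t = -13 − 1·18 = -31  (check: 328·19 + 201·(-31) = 1)
The row with r = 1 (the gcd) gives the Bezout coefficients s = 19, t = -31.
Result: 328 · (19) + 201 · (-31) = 1.

gcd(328, 201) = 1; s = 19, t = -31 (check: 328·19 + 201·(-31) = 1).


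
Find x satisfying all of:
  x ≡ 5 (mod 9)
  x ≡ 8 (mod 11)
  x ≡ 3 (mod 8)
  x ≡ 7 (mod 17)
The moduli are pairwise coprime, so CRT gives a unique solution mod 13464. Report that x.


Product of moduli M = 9 · 11 · 8 · 17 = 13464.
Merge one congruence at a time:
  Start: x ≡ 5 (mod 9).
  Combine with x ≡ 8 (mod 11); new modulus lcm = 99.
    Write x = 5 + 9·t and substitute into x ≡ 8 (mod 11): 9·t ≡ 8 − 5 = 3 (mod 11).
    The inverse of 9 mod 11 is 5 (since 9·5 = 45 = 4·11 + 1), so t ≡ 5·3 = 15 ≡ 4 (mod 11).
    Then x = 5 + 9·4 = 41, valid modulo lcm(9, 11) = 99: x ≡ 41 (mod 99).
  Combine with x ≡ 3 (mod 8); new modulus lcm = 792.
    Write x = 41 + 99·t and substitute into x ≡ 3 (mod 8): 99·t ≡ 3 − 41 = -38 (mod 8).
    Reduce coefficients mod 8: 3·t ≡ 2 (mod 8).
    The inverse of 3 mod 8 is 3 (since 3·3 = 9 = 1·8 + 1), so t ≡ 3·2 = 6 ≡ 6 (mod 8).
    Then x = 41 + 99·6 = 635, valid modulo lcm(99, 8) = 792: x ≡ 635 (mod 792).
  Combine with x ≡ 7 (mod 17); new modulus lcm = 13464.
    Write x = 635 + 792·t and substitute into x ≡ 7 (mod 17): 792·t ≡ 7 − 635 = -628 (mod 17).
    Reduce coefficients mod 17: 10·t ≡ 1 (mod 17).
    The inverse of 10 mod 17 is 12 (since 10·12 = 120 = 7·17 + 1), so t ≡ 12·1 = 12 ≡ 12 (mod 17).
    Then x = 635 + 792·12 = 10139, valid modulo lcm(792, 17) = 13464: x ≡ 10139 (mod 13464).
Verify against each original: 10139 mod 9 = 5, 10139 mod 11 = 8, 10139 mod 8 = 3, 10139 mod 17 = 7.

x ≡ 10139 (mod 13464).


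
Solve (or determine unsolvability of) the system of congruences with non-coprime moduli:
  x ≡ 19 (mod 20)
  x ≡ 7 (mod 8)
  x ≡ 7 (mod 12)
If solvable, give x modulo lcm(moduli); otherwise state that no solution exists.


Moduli 20, 8, 12 are not pairwise coprime, so CRT works modulo lcm(m_i) when all pairwise compatibility conditions hold.
Pairwise compatibility: gcd(m_i, m_j) must divide a_i - a_j for every pair.
Merge one congruence at a time:
  Start: x ≡ 19 (mod 20).
  Combine with x ≡ 7 (mod 8): gcd(20, 8) = 4; 7 - 19 = -12, which IS divisible by 4, so compatible.
    Write x = 19 + 20·t and substitute into x ≡ 7 (mod 8): 20·t ≡ 7 − 19 = -12 (mod 8).
    Divide the congruence (and modulus) by g = 4: 5·t ≡ -3 (mod 2).
    Reduce coefficients mod 2: 1·t ≡ 1 (mod 2).
    So t ≡ 1 (mod 2).
    Then x = 19 + 20·1 = 39, valid modulo lcm(20, 8) = 40: x ≡ 39 (mod 40).
  Combine with x ≡ 7 (mod 12): gcd(40, 12) = 4; 7 - 39 = -32, which IS divisible by 4, so compatible.
    Write x = 39 + 40·t and substitute into x ≡ 7 (mod 12): 40·t ≡ 7 − 39 = -32 (mod 12).
    Divide the congruence (and modulus) by g = 4: 10·t ≡ -8 (mod 3).
    Reduce coefficients mod 3: 1·t ≡ 1 (mod 3).
    So t ≡ 1 (mod 3).
    Then x = 39 + 40·1 = 79, valid modulo lcm(40, 12) = 120: x ≡ 79 (mod 120).
Verify: 79 mod 20 = 19, 79 mod 8 = 7, 79 mod 12 = 7.

x ≡ 79 (mod 120).


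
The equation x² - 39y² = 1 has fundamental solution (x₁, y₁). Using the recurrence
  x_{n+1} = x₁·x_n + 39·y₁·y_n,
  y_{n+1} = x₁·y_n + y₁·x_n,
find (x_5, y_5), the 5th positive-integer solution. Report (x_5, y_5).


Step 1: Find the fundamental solution (x₁, y₁) of x² - 39y² = 1.
  Expand √39 as a continued fraction. a₀ = ⌊√39⌋ = 6; iterate m_{k+1} = d_k·a_k − m_k, d_{k+1} = (39 − m_{k+1}²)/d_k, a_{k+1} = ⌊(a₀ + m_{k+1})/d_{k+1}⌋ (starting m₀ = 0, d₀ = 1), with convergents p_k = a_k·p_{k-1} + p_{k-2}, q_k = a_k·q_{k-1} + q_{k-2} (p₋₁ = 1, q₋₁ = 0):
  k = 0: a₀ = 6; p₀/q₀ = 6/1; p₀² − 39·q₀² = 36 − 39 = -3.
  k = 1: m = 6, d = 3, a = ⌊(6 + 6)/3⌋ = 4; p/q = (4·6 + 1)/(4·1 + 0) = 25/4; p² − 39·q² = 625 − 624 = 1.
  The first convergent with p² − 39·q² = 1 gives the fundamental solution (x₁, y₁) = (25, 4).
Step 2: Apply the recurrence (x_{n+1}, y_{n+1}) = (x₁x_n + 39y₁y_n, x₁y_n + y₁x_n) repeatedly.
  From (x_1, y_1) = (25, 4): x_2 = 25·25 + 39·4·4 = 1249; y_2 = 25·4 + 4·25 = 200.
  From (x_2, y_2) = (1249, 200): x_3 = 25·1249 + 39·4·200 = 62425; y_3 = 25·200 + 4·1249 = 9996.
  From (x_3, y_3) = (62425, 9996): x_4 = 25·62425 + 39·4·9996 = 3120001; y_4 = 25·9996 + 4·62425 = 499600.
  From (x_4, y_4) = (3120001, 499600): x_5 = 25·3120001 + 39·4·499600 = 155937625; y_5 = 25·499600 + 4·3120001 = 24970004.
Step 3: Verify x_5² - 39·y_5² = 24316542890640625 - 24316542890640624 = 1 (should be 1). ✓

(x_1, y_1) = (25, 4); (x_5, y_5) = (155937625, 24970004).


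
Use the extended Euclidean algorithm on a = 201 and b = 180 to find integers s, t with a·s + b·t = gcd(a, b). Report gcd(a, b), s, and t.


Euclidean algorithm on (201, 180) — divide until remainder is 0:
  201 = 1 · 180 + 21
  180 = 8 · 21 + 12
  21 = 1 · 12 + 9
  12 = 1 · 9 + 3
  9 = 3 · 3 + 0
gcd(201, 180) = 3.
Track Bezout coefficients alongside the remainders: start with r₀ = 201 = a·1 + b·0 (s = 1, t = 0) and r₁ = 180 = a·0 + b·1 (s = 0, t = 1); each new remainder r_{k+1} = r_{k-1} − q_k·r_k inherits s_{k+1} = s_{k-1} − q_k·s_k, t_{k+1} = t_{k-1} − q_k·t_k, so r_k = a·s_k + b·t_k at every step:
  q = 1: r = 21, s = 1 − 1·0 = 1, t = 0 − 1·1 = -1  (check: 201·1 + 180·(-1) = 21)
  q = 8: r = 12, s = 0 − 8·1 = -8, t = 1 − 8·(-1) = 9  (check: 201·(-8) + 180·9 = 12)
  q = 1: r = 9, s = 1 − 1·(-8) = 9, t = -1 − 1·9 = -10  (check: 201·9 + 180·(-10) = 9)
  q = 1: r = 3, s = -8 − 1·9 = -17, t = 9 − 1·(-10) = 19  (check: 201·(-17) + 180·19 = 3)
The row with r = 3 (the gcd) gives the Bezout coefficients s = -17, t = 19.
Result: 201 · (-17) + 180 · (19) = 3.

gcd(201, 180) = 3; s = -17, t = 19 (check: 201·(-17) + 180·19 = 3).


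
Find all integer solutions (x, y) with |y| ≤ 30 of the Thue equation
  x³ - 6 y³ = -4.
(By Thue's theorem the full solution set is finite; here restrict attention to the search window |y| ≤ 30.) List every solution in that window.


The equation is x³ - 6y³ = -4. For fixed y, x³ = 6·y³ − 4, so a solution requires the RHS to be a perfect cube.
Strategy: iterate y from -30 to 30, compute RHS = 6·y³ − 4, and check whether it is a (positive or negative) perfect cube.
Check small values of y:
  y = 0: RHS = -4 is not a perfect cube.
  y = 1: RHS = 2 is not a perfect cube.
  y = -1: RHS = -10 is not a perfect cube.
  y = 2: RHS = 44 is not a perfect cube.
  y = -2: RHS = -52 is not a perfect cube.
  y = 3: RHS = 158 is not a perfect cube.
  y = -3: RHS = -166 is not a perfect cube.
Continuing the search up to |y| = 30 finds no solutions either.
No (x, y) in the scanned range satisfies the equation.

No integer solutions with |y| ≤ 30.


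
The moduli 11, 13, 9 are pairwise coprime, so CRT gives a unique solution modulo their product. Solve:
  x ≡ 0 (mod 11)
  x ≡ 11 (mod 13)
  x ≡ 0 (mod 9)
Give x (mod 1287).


Moduli 11, 13, 9 are pairwise coprime; by CRT there is a unique solution modulo M = 11 · 13 · 9 = 1287.
Solve pairwise, accumulating the modulus:
  Start with x ≡ 0 (mod 11).
  Combine with x ≡ 11 (mod 13): since gcd(11, 13) = 1, we get a unique residue mod 143.
    Write x = 0 + 11·t and substitute into x ≡ 11 (mod 13): 11·t ≡ 11 − 0 = 11 (mod 13).
    The inverse of 11 mod 13 is 6 (since 11·6 = 66 = 5·13 + 1), so t ≡ 6·11 = 66 ≡ 1 (mod 13).
    Then x = 0 + 11·1 = 11, valid modulo lcm(11, 13) = 143: x ≡ 11 (mod 143).
  Combine with x ≡ 0 (mod 9): since gcd(143, 9) = 1, we get a unique residue mod 1287.
    Write x = 11 + 143·t and substitute into x ≡ 0 (mod 9): 143·t ≡ 0 − 11 = -11 (mod 9).
    Reduce coefficients mod 9: 8·t ≡ 7 (mod 9).
    The inverse of 8 mod 9 is 8 (since 8·8 = 64 = 7·9 + 1), so t ≡ 8·7 = 56 ≡ 2 (mod 9).
    Then x = 11 + 143·2 = 297, valid modulo lcm(143, 9) = 1287: x ≡ 297 (mod 1287).
Verify: 297 mod 11 = 0 ✓, 297 mod 13 = 11 ✓, 297 mod 9 = 0 ✓.

x ≡ 297 (mod 1287).


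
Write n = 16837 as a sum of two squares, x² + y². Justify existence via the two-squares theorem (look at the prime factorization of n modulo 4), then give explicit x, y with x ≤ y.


Step 1: Factor n = 16837 = 113 · 149.
Step 2: Check the mod-4 condition on each prime factor: 113 ≡ 1 (mod 4), exponent 1; 149 ≡ 1 (mod 4), exponent 1.
All primes ≡ 3 (mod 4) appear to even exponent (or don't appear), so by the two-squares theorem n IS expressible as a sum of two squares.
Step 3: Build a representation. Here n = 113 · 149 is a product of primes ≡ 1 (mod 4). Each prime p ≡ 1 (mod 4) is itself a sum of two squares; find a² by testing p − a² for a perfect square:
  113: 113 − 1² = 112, 113 − 2² = 109, 113 − 3² = 104, 113 − 4² = 97, 113 − 5² = 88, 113 − 6² = 77, 113 − 7² = 64 = 8² ⇒ 113 = 7² + 8².
  149: 149 − 1² = 148, 149 − 2² = 145, 149 − 3² = 140, 149 − 4² = 133, 149 − 5² = 124, 149 − 6² = 113, 149 − 7² = 100 = 10² ⇒ 149 = 7² + 10².
  Combine using the Brahmagupta–Fibonacci identity (a² + b²)(c² + d²) = (ac − bd)² + (ad + bc)² = (ac + bd)² + (ad − bc)²:
  113 · 149 = 16837: from (7² + 8²)(7² + 10²), take (7·7 − 8·10, 7·10 + 8·7) = (49 − 80, 70 + 56) = (-31, 126); dropping signs (only squares matter) gives (31, 126); check 31² + 126² = 961 + 15876 = 16837 ✓.
Step 4: Order so x ≤ y and verify: 31² + 126² = 961 + 15876 = 16837 = n. ✓

n = 16837 = 31² + 126² (one valid representation with x ≤ y).


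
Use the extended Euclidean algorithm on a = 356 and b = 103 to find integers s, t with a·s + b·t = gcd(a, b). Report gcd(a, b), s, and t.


Euclidean algorithm on (356, 103) — divide until remainder is 0:
  356 = 3 · 103 + 47
  103 = 2 · 47 + 9
  47 = 5 · 9 + 2
  9 = 4 · 2 + 1
  2 = 2 · 1 + 0
gcd(356, 103) = 1.
Track Bezout coefficients alongside the remainders: start with r₀ = 356 = a·1 + b·0 (s = 1, t = 0) and r₁ = 103 = a·0 + b·1 (s = 0, t = 1); each new remainder r_{k+1} = r_{k-1} − q_k·r_k inherits s_{k+1} = s_{k-1} − q_k·s_k, t_{k+1} = t_{k-1} − q_k·t_k, so r_k = a·s_k + b·t_k at every step:
  q = 3: r = 47, s = 1 − 3·0 = 1, t = 0 − 3·1 = -3  (check: 356·1 + 103·(-3) = 47)
  q = 2: r = 9, s = 0 − 2·1 = -2, t = 1 − 2·(-3) = 7  (check: 356·(-2) + 103·7 = 9)
  q = 5: r = 2, s = 1 − 5·(-2) = 11, t = -3 − 5·7 = -38  (check: 356·11 + 103·(-38) = 2)
  q = 4: r = 1, s = -2 − 4·11 = -46, t = 7 − 4·(-38) = 159  (check: 356·(-46) + 103·159 = 1)
The row with r = 1 (the gcd) gives the Bezout coefficients s = -46, t = 159.
Result: 356 · (-46) + 103 · (159) = 1.

gcd(356, 103) = 1; s = -46, t = 159 (check: 356·(-46) + 103·159 = 1).


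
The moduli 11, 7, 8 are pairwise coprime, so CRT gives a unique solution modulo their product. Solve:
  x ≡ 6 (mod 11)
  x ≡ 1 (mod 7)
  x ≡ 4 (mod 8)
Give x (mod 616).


Moduli 11, 7, 8 are pairwise coprime; by CRT there is a unique solution modulo M = 11 · 7 · 8 = 616.
Solve pairwise, accumulating the modulus:
  Start with x ≡ 6 (mod 11).
  Combine with x ≡ 1 (mod 7): since gcd(11, 7) = 1, we get a unique residue mod 77.
    Write x = 6 + 11·t and substitute into x ≡ 1 (mod 7): 11·t ≡ 1 − 6 = -5 (mod 7).
    Reduce coefficients mod 7: 4·t ≡ 2 (mod 7).
    The inverse of 4 mod 7 is 2 (since 4·2 = 8 = 1·7 + 1), so t ≡ 2·2 = 4 ≡ 4 (mod 7).
    Then x = 6 + 11·4 = 50, valid modulo lcm(11, 7) = 77: x ≡ 50 (mod 77).
  Combine with x ≡ 4 (mod 8): since gcd(77, 8) = 1, we get a unique residue mod 616.
    Write x = 50 + 77·t and substitute into x ≡ 4 (mod 8): 77·t ≡ 4 − 50 = -46 (mod 8).
    Reduce coefficients mod 8: 5·t ≡ 2 (mod 8).
    The inverse of 5 mod 8 is 5 (since 5·5 = 25 = 3·8 + 1), so t ≡ 5·2 = 10 ≡ 2 (mod 8).
    Then x = 50 + 77·2 = 204, valid modulo lcm(77, 8) = 616: x ≡ 204 (mod 616).
Verify: 204 mod 11 = 6 ✓, 204 mod 7 = 1 ✓, 204 mod 8 = 4 ✓.

x ≡ 204 (mod 616).


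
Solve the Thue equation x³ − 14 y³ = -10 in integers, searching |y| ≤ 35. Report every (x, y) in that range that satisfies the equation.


The equation is x³ - 14y³ = -10. For fixed y, x³ = 14·y³ − 10, so a solution requires the RHS to be a perfect cube.
Strategy: iterate y from -35 to 35, compute RHS = 14·y³ − 10, and check whether it is a (positive or negative) perfect cube.
Check small values of y:
  y = 0: RHS = -10 is not a perfect cube.
  y = 1: RHS = 4 is not a perfect cube.
  y = -1: RHS = -24 is not a perfect cube.
  y = 2: RHS = 102 is not a perfect cube.
  y = -2: RHS = -122 is not a perfect cube.
  y = 3: RHS = 368 is not a perfect cube.
  y = -3: RHS = -388 is not a perfect cube.
Continuing the search up to |y| = 35 finds no solutions either.
No (x, y) in the scanned range satisfies the equation.

No integer solutions with |y| ≤ 35.


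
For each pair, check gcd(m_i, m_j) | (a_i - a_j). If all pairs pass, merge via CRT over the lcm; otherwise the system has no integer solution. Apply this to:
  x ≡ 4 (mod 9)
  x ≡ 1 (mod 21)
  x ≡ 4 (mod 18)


Moduli 9, 21, 18 are not pairwise coprime, so CRT works modulo lcm(m_i) when all pairwise compatibility conditions hold.
Pairwise compatibility: gcd(m_i, m_j) must divide a_i - a_j for every pair.
Merge one congruence at a time:
  Start: x ≡ 4 (mod 9).
  Combine with x ≡ 1 (mod 21): gcd(9, 21) = 3; 1 - 4 = -3, which IS divisible by 3, so compatible.
    Write x = 4 + 9·t and substitute into x ≡ 1 (mod 21): 9·t ≡ 1 − 4 = -3 (mod 21).
    Divide the congruence (and modulus) by g = 3: 3·t ≡ -1 (mod 7).
    Reduce coefficients mod 7: 3·t ≡ 6 (mod 7).
    The inverse of 3 mod 7 is 5 (since 3·5 = 15 = 2·7 + 1), so t ≡ 5·6 = 30 ≡ 2 (mod 7).
    Then x = 4 + 9·2 = 22, valid modulo lcm(9, 21) = 63: x ≡ 22 (mod 63).
  Combine with x ≡ 4 (mod 18): gcd(63, 18) = 9; 4 - 22 = -18, which IS divisible by 9, so compatible.
    Write x = 22 + 63·t and substitute into x ≡ 4 (mod 18): 63·t ≡ 4 − 22 = -18 (mod 18).
    Divide the congruence (and modulus) by g = 9: 7·t ≡ -2 (mod 2).
    Reduce coefficients mod 2: 1·t ≡ 0 (mod 2).
    So t ≡ 0 (mod 2).
    Then x = 22 + 63·0 = 22, valid modulo lcm(63, 18) = 126: x ≡ 22 (mod 126).
Verify: 22 mod 9 = 4, 22 mod 21 = 1, 22 mod 18 = 4.

x ≡ 22 (mod 126).


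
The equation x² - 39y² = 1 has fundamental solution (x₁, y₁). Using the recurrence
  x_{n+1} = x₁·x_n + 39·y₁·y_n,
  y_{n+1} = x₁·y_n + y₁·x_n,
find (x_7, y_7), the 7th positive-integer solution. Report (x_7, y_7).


Step 1: Find the fundamental solution (x₁, y₁) of x² - 39y² = 1.
  Expand √39 as a continued fraction. a₀ = ⌊√39⌋ = 6; iterate m_{k+1} = d_k·a_k − m_k, d_{k+1} = (39 − m_{k+1}²)/d_k, a_{k+1} = ⌊(a₀ + m_{k+1})/d_{k+1}⌋ (starting m₀ = 0, d₀ = 1), with convergents p_k = a_k·p_{k-1} + p_{k-2}, q_k = a_k·q_{k-1} + q_{k-2} (p₋₁ = 1, q₋₁ = 0):
  k = 0: a₀ = 6; p₀/q₀ = 6/1; p₀² − 39·q₀² = 36 − 39 = -3.
  k = 1: m = 6, d = 3, a = ⌊(6 + 6)/3⌋ = 4; p/q = (4·6 + 1)/(4·1 + 0) = 25/4; p² − 39·q² = 625 − 624 = 1.
  The first convergent with p² − 39·q² = 1 gives the fundamental solution (x₁, y₁) = (25, 4).
Step 2: Apply the recurrence (x_{n+1}, y_{n+1}) = (x₁x_n + 39y₁y_n, x₁y_n + y₁x_n) repeatedly.
  From (x_1, y_1) = (25, 4): x_2 = 25·25 + 39·4·4 = 1249; y_2 = 25·4 + 4·25 = 200.
  From (x_2, y_2) = (1249, 200): x_3 = 25·1249 + 39·4·200 = 62425; y_3 = 25·200 + 4·1249 = 9996.
  From (x_3, y_3) = (62425, 9996): x_4 = 25·62425 + 39·4·9996 = 3120001; y_4 = 25·9996 + 4·62425 = 499600.
  From (x_4, y_4) = (3120001, 499600): x_5 = 25·3120001 + 39·4·499600 = 155937625; y_5 = 25·499600 + 4·3120001 = 24970004.
  From (x_5, y_5) = (155937625, 24970004): x_6 = 25·155937625 + 39·4·24970004 = 7793761249; y_6 = 25·24970004 + 4·155937625 = 1248000600.
  From (x_6, y_6) = (7793761249, 1248000600): x_7 = 25·7793761249 + 39·4·1248000600 = 389532124825; y_7 = 25·1248000600 + 4·7793761249 = 62375059996.
Step 3: Verify x_7² - 39·y_7² = 151735276270679381280625 - 151735276270679381280624 = 1 (should be 1). ✓

(x_1, y_1) = (25, 4); (x_7, y_7) = (389532124825, 62375059996).


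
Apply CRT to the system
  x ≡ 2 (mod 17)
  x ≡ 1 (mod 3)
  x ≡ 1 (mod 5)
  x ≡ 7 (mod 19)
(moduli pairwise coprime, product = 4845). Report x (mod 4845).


Product of moduli M = 17 · 3 · 5 · 19 = 4845.
Merge one congruence at a time:
  Start: x ≡ 2 (mod 17).
  Combine with x ≡ 1 (mod 3); new modulus lcm = 51.
    Write x = 2 + 17·t and substitute into x ≡ 1 (mod 3): 17·t ≡ 1 − 2 = -1 (mod 3).
    Reduce coefficients mod 3: 2·t ≡ 2 (mod 3).
    The inverse of 2 mod 3 is 2 (since 2·2 = 4 = 1·3 + 1), so t ≡ 2·2 = 4 ≡ 1 (mod 3).
    Then x = 2 + 17·1 = 19, valid modulo lcm(17, 3) = 51: x ≡ 19 (mod 51).
  Combine with x ≡ 1 (mod 5); new modulus lcm = 255.
    Write x = 19 + 51·t and substitute into x ≡ 1 (mod 5): 51·t ≡ 1 − 19 = -18 (mod 5).
    Reduce coefficients mod 5: 1·t ≡ 2 (mod 5).
    So t ≡ 2 (mod 5).
    Then x = 19 + 51·2 = 121, valid modulo lcm(51, 5) = 255: x ≡ 121 (mod 255).
  Combine with x ≡ 7 (mod 19); new modulus lcm = 4845.
    Write x = 121 + 255·t and substitute into x ≡ 7 (mod 19): 255·t ≡ 7 − 121 = -114 (mod 19).
    Reduce coefficients mod 19: 8·t ≡ 0 (mod 19).
    The inverse of 8 mod 19 is 12 (since 8·12 = 96 = 5·19 + 1), so t ≡ 12·0 = 0 ≡ 0 (mod 19).
    Then x = 121 + 255·0 = 121, valid modulo lcm(255, 19) = 4845: x ≡ 121 (mod 4845).
Verify against each original: 121 mod 17 = 2, 121 mod 3 = 1, 121 mod 5 = 1, 121 mod 19 = 7.

x ≡ 121 (mod 4845).


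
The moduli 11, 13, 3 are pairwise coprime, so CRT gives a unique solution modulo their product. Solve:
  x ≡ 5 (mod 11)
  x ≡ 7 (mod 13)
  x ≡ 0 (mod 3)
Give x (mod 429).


Moduli 11, 13, 3 are pairwise coprime; by CRT there is a unique solution modulo M = 11 · 13 · 3 = 429.
Solve pairwise, accumulating the modulus:
  Start with x ≡ 5 (mod 11).
  Combine with x ≡ 7 (mod 13): since gcd(11, 13) = 1, we get a unique residue mod 143.
    Write x = 5 + 11·t and substitute into x ≡ 7 (mod 13): 11·t ≡ 7 − 5 = 2 (mod 13).
    The inverse of 11 mod 13 is 6 (since 11·6 = 66 = 5·13 + 1), so t ≡ 6·2 = 12 ≡ 12 (mod 13).
    Then x = 5 + 11·12 = 137, valid modulo lcm(11, 13) = 143: x ≡ 137 (mod 143).
  Combine with x ≡ 0 (mod 3): since gcd(143, 3) = 1, we get a unique residue mod 429.
    Write x = 137 + 143·t and substitute into x ≡ 0 (mod 3): 143·t ≡ 0 − 137 = -137 (mod 3).
    Reduce coefficients mod 3: 2·t ≡ 1 (mod 3).
    The inverse of 2 mod 3 is 2 (since 2·2 = 4 = 1·3 + 1), so t ≡ 2·1 = 2 ≡ 2 (mod 3).
    Then x = 137 + 143·2 = 423, valid modulo lcm(143, 3) = 429: x ≡ 423 (mod 429).
Verify: 423 mod 11 = 5 ✓, 423 mod 13 = 7 ✓, 423 mod 3 = 0 ✓.

x ≡ 423 (mod 429).


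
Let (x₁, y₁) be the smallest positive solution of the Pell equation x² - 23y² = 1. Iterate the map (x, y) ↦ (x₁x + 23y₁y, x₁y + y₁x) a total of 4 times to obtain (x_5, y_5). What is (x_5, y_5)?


Step 1: Find the fundamental solution (x₁, y₁) of x² - 23y² = 1.
  Expand √23 as a continued fraction. a₀ = ⌊√23⌋ = 4; iterate m_{k+1} = d_k·a_k − m_k, d_{k+1} = (23 − m_{k+1}²)/d_k, a_{k+1} = ⌊(a₀ + m_{k+1})/d_{k+1}⌋ (starting m₀ = 0, d₀ = 1), with convergents p_k = a_k·p_{k-1} + p_{k-2}, q_k = a_k·q_{k-1} + q_{k-2} (p₋₁ = 1, q₋₁ = 0):
  k = 0: a₀ = 4; p₀/q₀ = 4/1; p₀² − 23·q₀² = 16 − 23 = -7.
  k = 1: m = 4, d = 7, a = ⌊(4 + 4)/7⌋ = 1; p/q = (1·4 + 1)/(1·1 + 0) = 5/1; p² − 23·q² = 25 − 23 = 2.
  k = 2: m = 3, d = 2, a = ⌊(4 + 3)/2⌋ = 3; p/q = (3·5 + 4)/(3·1 + 1) = 19/4; p² − 23·q² = 361 − 368 = -7.
  k = 3: m = 3, d = 7, a = ⌊(4 + 3)/7⌋ = 1; p/q = (1·19 + 5)/(1·4 + 1) = 24/5; p² − 23·q² = 576 − 575 = 1.
  The first convergent with p² − 23·q² = 1 gives the fundamental solution (x₁, y₁) = (24, 5).
Step 2: Apply the recurrence (x_{n+1}, y_{n+1}) = (x₁x_n + 23y₁y_n, x₁y_n + y₁x_n) repeatedly.
  From (x_1, y_1) = (24, 5): x_2 = 24·24 + 23·5·5 = 1151; y_2 = 24·5 + 5·24 = 240.
  From (x_2, y_2) = (1151, 240): x_3 = 24·1151 + 23·5·240 = 55224; y_3 = 24·240 + 5·1151 = 11515.
  From (x_3, y_3) = (55224, 11515): x_4 = 24·55224 + 23·5·11515 = 2649601; y_4 = 24·11515 + 5·55224 = 552480.
  From (x_4, y_4) = (2649601, 552480): x_5 = 24·2649601 + 23·5·552480 = 127125624; y_5 = 24·552480 + 5·2649601 = 26507525.
Step 3: Verify x_5² - 23·y_5² = 16160924277389376 - 16160924277389375 = 1 (should be 1). ✓

(x_1, y_1) = (24, 5); (x_5, y_5) = (127125624, 26507525).


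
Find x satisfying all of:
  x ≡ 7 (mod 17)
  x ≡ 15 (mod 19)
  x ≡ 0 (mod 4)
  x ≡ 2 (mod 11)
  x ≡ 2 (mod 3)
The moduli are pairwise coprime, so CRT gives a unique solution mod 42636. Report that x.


Product of moduli M = 17 · 19 · 4 · 11 · 3 = 42636.
Merge one congruence at a time:
  Start: x ≡ 7 (mod 17).
  Combine with x ≡ 15 (mod 19); new modulus lcm = 323.
    Write x = 7 + 17·t and substitute into x ≡ 15 (mod 19): 17·t ≡ 15 − 7 = 8 (mod 19).
    The inverse of 17 mod 19 is 9 (since 17·9 = 153 = 8·19 + 1), so t ≡ 9·8 = 72 ≡ 15 (mod 19).
    Then x = 7 + 17·15 = 262, valid modulo lcm(17, 19) = 323: x ≡ 262 (mod 323).
  Combine with x ≡ 0 (mod 4); new modulus lcm = 1292.
    Write x = 262 + 323·t and substitute into x ≡ 0 (mod 4): 323·t ≡ 0 − 262 = -262 (mod 4).
    Reduce coefficients mod 4: 3·t ≡ 2 (mod 4).
    The inverse of 3 mod 4 is 3 (since 3·3 = 9 = 2·4 + 1), so t ≡ 3·2 = 6 ≡ 2 (mod 4).
    Then x = 262 + 323·2 = 908, valid modulo lcm(323, 4) = 1292: x ≡ 908 (mod 1292).
  Combine with x ≡ 2 (mod 11); new modulus lcm = 14212.
    Write x = 908 + 1292·t and substitute into x ≡ 2 (mod 11): 1292·t ≡ 2 − 908 = -906 (mod 11).
    Reduce coefficients mod 11: 5·t ≡ 7 (mod 11).
    The inverse of 5 mod 11 is 9 (since 5·9 = 45 = 4·11 + 1), so t ≡ 9·7 = 63 ≡ 8 (mod 11).
    Then x = 908 + 1292·8 = 11244, valid modulo lcm(1292, 11) = 14212: x ≡ 11244 (mod 14212).
  Combine with x ≡ 2 (mod 3); new modulus lcm = 42636.
    Write x = 11244 + 14212·t and substitute into x ≡ 2 (mod 3): 14212·t ≡ 2 − 11244 = -11242 (mod 3).
    Reduce coefficients mod 3: 1·t ≡ 2 (mod 3).
    So t ≡ 2 (mod 3).
    Then x = 11244 + 14212·2 = 39668, valid modulo lcm(14212, 3) = 42636: x ≡ 39668 (mod 42636).
Verify against each original: 39668 mod 17 = 7, 39668 mod 19 = 15, 39668 mod 4 = 0, 39668 mod 11 = 2, 39668 mod 3 = 2.

x ≡ 39668 (mod 42636).


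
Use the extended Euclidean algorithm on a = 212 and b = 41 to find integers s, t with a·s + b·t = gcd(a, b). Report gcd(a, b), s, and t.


Euclidean algorithm on (212, 41) — divide until remainder is 0:
  212 = 5 · 41 + 7
  41 = 5 · 7 + 6
  7 = 1 · 6 + 1
  6 = 6 · 1 + 0
gcd(212, 41) = 1.
Track Bezout coefficients alongside the remainders: start with r₀ = 212 = a·1 + b·0 (s = 1, t = 0) and r₁ = 41 = a·0 + b·1 (s = 0, t = 1); each new remainder r_{k+1} = r_{k-1} − q_k·r_k inherits s_{k+1} = s_{k-1} − q_k·s_k, t_{k+1} = t_{k-1} − q_k·t_k, so r_k = a·s_k + b·t_k at every step:
  q = 5: r = 7, s = 1 − 5·0 = 1, t = 0 − 5·1 = -5  (check: 212·1 + 41·(-5) = 7)
  q = 5: r = 6, s = 0 − 5·1 = -5, t = 1 − 5·(-5) = 26  (check: 212·(-5) + 41·26 = 6)
  q = 1: r = 1, s = 1 − 1·(-5) = 6, t = -5 − 1·26 = -31  (check: 212·6 + 41·(-31) = 1)
The row with r = 1 (the gcd) gives the Bezout coefficients s = 6, t = -31.
Result: 212 · (6) + 41 · (-31) = 1.

gcd(212, 41) = 1; s = 6, t = -31 (check: 212·6 + 41·(-31) = 1).


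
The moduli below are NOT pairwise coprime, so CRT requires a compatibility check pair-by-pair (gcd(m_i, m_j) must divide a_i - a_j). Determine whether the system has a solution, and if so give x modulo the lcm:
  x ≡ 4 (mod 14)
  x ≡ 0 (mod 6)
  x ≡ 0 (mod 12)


Moduli 14, 6, 12 are not pairwise coprime, so CRT works modulo lcm(m_i) when all pairwise compatibility conditions hold.
Pairwise compatibility: gcd(m_i, m_j) must divide a_i - a_j for every pair.
Merge one congruence at a time:
  Start: x ≡ 4 (mod 14).
  Combine with x ≡ 0 (mod 6): gcd(14, 6) = 2; 0 - 4 = -4, which IS divisible by 2, so compatible.
    Write x = 4 + 14·t and substitute into x ≡ 0 (mod 6): 14·t ≡ 0 − 4 = -4 (mod 6).
    Divide the congruence (and modulus) by g = 2: 7·t ≡ -2 (mod 3).
    Reduce coefficients mod 3: 1·t ≡ 1 (mod 3).
    So t ≡ 1 (mod 3).
    Then x = 4 + 14·1 = 18, valid modulo lcm(14, 6) = 42: x ≡ 18 (mod 42).
  Combine with x ≡ 0 (mod 12): gcd(42, 12) = 6; 0 - 18 = -18, which IS divisible by 6, so compatible.
    Write x = 18 + 42·t and substitute into x ≡ 0 (mod 12): 42·t ≡ 0 − 18 = -18 (mod 12).
    Divide the congruence (and modulus) by g = 6: 7·t ≡ -3 (mod 2).
    Reduce coefficients mod 2: 1·t ≡ 1 (mod 2).
    So t ≡ 1 (mod 2).
    Then x = 18 + 42·1 = 60, valid modulo lcm(42, 12) = 84: x ≡ 60 (mod 84).
Verify: 60 mod 14 = 4, 60 mod 6 = 0, 60 mod 12 = 0.

x ≡ 60 (mod 84).


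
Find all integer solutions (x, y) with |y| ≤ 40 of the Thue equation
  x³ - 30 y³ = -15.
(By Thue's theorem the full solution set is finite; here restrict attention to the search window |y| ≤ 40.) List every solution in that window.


The equation is x³ - 30y³ = -15. For fixed y, x³ = 30·y³ − 15, so a solution requires the RHS to be a perfect cube.
Strategy: iterate y from -40 to 40, compute RHS = 30·y³ − 15, and check whether it is a (positive or negative) perfect cube.
Check small values of y:
  y = 0: RHS = -15 is not a perfect cube.
  y = 1: RHS = 15 is not a perfect cube.
  y = -1: RHS = -45 is not a perfect cube.
  y = 2: RHS = 225 is not a perfect cube.
  y = -2: RHS = -255 is not a perfect cube.
  y = 3: RHS = 795 is not a perfect cube.
  y = -3: RHS = -825 is not a perfect cube.
Continuing the search up to |y| = 40 finds no solutions either.
No (x, y) in the scanned range satisfies the equation.

No integer solutions with |y| ≤ 40.


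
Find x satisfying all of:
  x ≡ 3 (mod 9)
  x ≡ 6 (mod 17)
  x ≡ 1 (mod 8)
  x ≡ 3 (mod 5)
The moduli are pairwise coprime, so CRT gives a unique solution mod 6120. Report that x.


Product of moduli M = 9 · 17 · 8 · 5 = 6120.
Merge one congruence at a time:
  Start: x ≡ 3 (mod 9).
  Combine with x ≡ 6 (mod 17); new modulus lcm = 153.
    Write x = 3 + 9·t and substitute into x ≡ 6 (mod 17): 9·t ≡ 6 − 3 = 3 (mod 17).
    The inverse of 9 mod 17 is 2 (since 9·2 = 18 = 1·17 + 1), so t ≡ 2·3 = 6 ≡ 6 (mod 17).
    Then x = 3 + 9·6 = 57, valid modulo lcm(9, 17) = 153: x ≡ 57 (mod 153).
  Combine with x ≡ 1 (mod 8); new modulus lcm = 1224.
    Write x = 57 + 153·t and substitute into x ≡ 1 (mod 8): 153·t ≡ 1 − 57 = -56 (mod 8).
    Reduce coefficients mod 8: 1·t ≡ 0 (mod 8).
    So t ≡ 0 (mod 8).
    Then x = 57 + 153·0 = 57, valid modulo lcm(153, 8) = 1224: x ≡ 57 (mod 1224).
  Combine with x ≡ 3 (mod 5); new modulus lcm = 6120.
    Write x = 57 + 1224·t and substitute into x ≡ 3 (mod 5): 1224·t ≡ 3 − 57 = -54 (mod 5).
    Reduce coefficients mod 5: 4·t ≡ 1 (mod 5).
    The inverse of 4 mod 5 is 4 (since 4·4 = 16 = 3·5 + 1), so t ≡ 4·1 = 4 ≡ 4 (mod 5).
    Then x = 57 + 1224·4 = 4953, valid modulo lcm(1224, 5) = 6120: x ≡ 4953 (mod 6120).
Verify against each original: 4953 mod 9 = 3, 4953 mod 17 = 6, 4953 mod 8 = 1, 4953 mod 5 = 3.

x ≡ 4953 (mod 6120).


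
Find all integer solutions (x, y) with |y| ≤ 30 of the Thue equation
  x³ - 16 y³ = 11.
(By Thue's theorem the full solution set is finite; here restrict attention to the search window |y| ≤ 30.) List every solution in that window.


The equation is x³ - 16y³ = 11. For fixed y, x³ = 16·y³ + 11, so a solution requires the RHS to be a perfect cube.
Strategy: iterate y from -30 to 30, compute RHS = 16·y³ + 11, and check whether it is a (positive or negative) perfect cube.
Check small values of y:
  y = 0: RHS = 11 is not a perfect cube.
  y = 1: RHS = 27 = (3)³ ⇒ x = 3 works.
  y = -1: RHS = -5 is not a perfect cube.
  y = 2: RHS = 139 is not a perfect cube.
  y = -2: RHS = -117 is not a perfect cube.
  y = 3: RHS = 443 is not a perfect cube.
  y = -3: RHS = -421 is not a perfect cube.
Continuing the search up to |y| = 30 finds no further solutions beyond those listed.
Collected solutions: (3, 1).

Solutions (with |y| ≤ 30): (3, 1).


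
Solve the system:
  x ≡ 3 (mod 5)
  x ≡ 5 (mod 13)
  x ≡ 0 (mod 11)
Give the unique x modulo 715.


Moduli 5, 13, 11 are pairwise coprime; by CRT there is a unique solution modulo M = 5 · 13 · 11 = 715.
Solve pairwise, accumulating the modulus:
  Start with x ≡ 3 (mod 5).
  Combine with x ≡ 5 (mod 13): since gcd(5, 13) = 1, we get a unique residue mod 65.
    Write x = 3 + 5·t and substitute into x ≡ 5 (mod 13): 5·t ≡ 5 − 3 = 2 (mod 13).
    The inverse of 5 mod 13 is 8 (since 5·8 = 40 = 3·13 + 1), so t ≡ 8·2 = 16 ≡ 3 (mod 13).
    Then x = 3 + 5·3 = 18, valid modulo lcm(5, 13) = 65: x ≡ 18 (mod 65).
  Combine with x ≡ 0 (mod 11): since gcd(65, 11) = 1, we get a unique residue mod 715.
    Write x = 18 + 65·t and substitute into x ≡ 0 (mod 11): 65·t ≡ 0 − 18 = -18 (mod 11).
    Reduce coefficients mod 11: 10·t ≡ 4 (mod 11).
    The inverse of 10 mod 11 is 10 (since 10·10 = 100 = 9·11 + 1), so t ≡ 10·4 = 40 ≡ 7 (mod 11).
    Then x = 18 + 65·7 = 473, valid modulo lcm(65, 11) = 715: x ≡ 473 (mod 715).
Verify: 473 mod 5 = 3 ✓, 473 mod 13 = 5 ✓, 473 mod 11 = 0 ✓.

x ≡ 473 (mod 715).


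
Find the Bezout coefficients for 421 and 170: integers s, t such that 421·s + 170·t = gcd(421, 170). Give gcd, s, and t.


Euclidean algorithm on (421, 170) — divide until remainder is 0:
  421 = 2 · 170 + 81
  170 = 2 · 81 + 8
  81 = 10 · 8 + 1
  8 = 8 · 1 + 0
gcd(421, 170) = 1.
Track Bezout coefficients alongside the remainders: start with r₀ = 421 = a·1 + b·0 (s = 1, t = 0) and r₁ = 170 = a·0 + b·1 (s = 0, t = 1); each new remainder r_{k+1} = r_{k-1} − q_k·r_k inherits s_{k+1} = s_{k-1} − q_k·s_k, t_{k+1} = t_{k-1} − q_k·t_k, so r_k = a·s_k + b·t_k at every step:
  q = 2: r = 81, s = 1 − 2·0 = 1, t = 0 − 2·1 = -2  (check: 421·1 + 170·(-2) = 81)
  q = 2: r = 8, s = 0 − 2·1 = -2, t = 1 − 2·(-2) = 5  (check: 421·(-2) + 170·5 = 8)
  q = 10: r = 1, s = 1 − 10·(-2) = 21, t = -2 − 10·5 = -52  (check: 421·21 + 170·(-52) = 1)
The row with r = 1 (the gcd) gives the Bezout coefficients s = 21, t = -52.
Result: 421 · (21) + 170 · (-52) = 1.

gcd(421, 170) = 1; s = 21, t = -52 (check: 421·21 + 170·(-52) = 1).


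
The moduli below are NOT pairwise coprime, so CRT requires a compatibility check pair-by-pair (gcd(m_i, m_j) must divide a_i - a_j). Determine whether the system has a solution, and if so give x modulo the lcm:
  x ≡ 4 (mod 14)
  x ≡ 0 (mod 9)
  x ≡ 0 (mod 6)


Moduli 14, 9, 6 are not pairwise coprime, so CRT works modulo lcm(m_i) when all pairwise compatibility conditions hold.
Pairwise compatibility: gcd(m_i, m_j) must divide a_i - a_j for every pair.
Merge one congruence at a time:
  Start: x ≡ 4 (mod 14).
  Combine with x ≡ 0 (mod 9): gcd(14, 9) = 1; 0 - 4 = -4, which IS divisible by 1, so compatible.
    Write x = 4 + 14·t and substitute into x ≡ 0 (mod 9): 14·t ≡ 0 − 4 = -4 (mod 9).
    Reduce coefficients mod 9: 5·t ≡ 5 (mod 9).
    The inverse of 5 mod 9 is 2 (since 5·2 = 10 = 1·9 + 1), so t ≡ 2·5 = 10 ≡ 1 (mod 9).
    Then x = 4 + 14·1 = 18, valid modulo lcm(14, 9) = 126: x ≡ 18 (mod 126).
  Combine with x ≡ 0 (mod 6): gcd(126, 6) = 6; 0 - 18 = -18, which IS divisible by 6, so compatible.
    Write x = 18 + 126·t and substitute into x ≡ 0 (mod 6): 126·t ≡ 0 − 18 = -18 (mod 6).
    Divide the congruence (and modulus) by g = 6: 21·t ≡ -3 (mod 1).
    Modulo 1 every t works; take t = 0.
    Then x = 18 + 126·0 = 18, valid modulo lcm(126, 6) = 126: x ≡ 18 (mod 126).
Verify: 18 mod 14 = 4, 18 mod 9 = 0, 18 mod 6 = 0.

x ≡ 18 (mod 126).


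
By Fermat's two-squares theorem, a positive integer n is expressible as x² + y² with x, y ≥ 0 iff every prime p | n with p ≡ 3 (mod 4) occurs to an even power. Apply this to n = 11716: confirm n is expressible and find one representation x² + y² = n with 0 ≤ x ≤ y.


Step 1: Factor n = 11716 = 2^2 · 29 · 101.
Step 2: Check the mod-4 condition on each prime factor: 2 = 2 (special); 29 ≡ 1 (mod 4), exponent 1; 101 ≡ 1 (mod 4), exponent 1.
All primes ≡ 3 (mod 4) appear to even exponent (or don't appear), so by the two-squares theorem n IS expressible as a sum of two squares.
Step 3: Build a representation. Group n = k² · m with k = 2 and m = 29 · 101 = 2929 (a product of primes ≡ 1 (mod 4)); a representation of m scales to one of n via (k·x)² + (k·y)² = k²(x² + y²). Each prime p ≡ 1 (mod 4) is itself a sum of two squares; find a² by testing p − a² for a perfect square:
  29: 29 − 1² = 28, 29 − 2² = 25 = 5² ⇒ 29 = 2² + 5².
  101: 101 − 1² = 100 = 10² ⇒ 101 = 1² + 10².
  Combine using the Brahmagupta–Fibonacci identity (a² + b²)(c² + d²) = (ac − bd)² + (ad + bc)² = (ac + bd)² + (ad − bc)²:
  29 · 101 = 2929: from (2² + 5²)(1² + 10²), take (2·1 − 5·10, 2·10 + 5·1) = (2 − 50, 20 + 5) = (-48, 25); dropping signs (only squares matter) gives (48, 25); check 48² + 25² = 2304 + 625 = 2929 ✓.
  Scale by k = 2: (2·48, 2·25) = (96, 50).
Step 4: Order so x ≤ y and verify: 50² + 96² = 2500 + 9216 = 11716 = n. ✓

n = 11716 = 50² + 96² (one valid representation with x ≤ y).


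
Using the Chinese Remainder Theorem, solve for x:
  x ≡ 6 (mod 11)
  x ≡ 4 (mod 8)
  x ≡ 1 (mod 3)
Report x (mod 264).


Moduli 11, 8, 3 are pairwise coprime; by CRT there is a unique solution modulo M = 11 · 8 · 3 = 264.
Solve pairwise, accumulating the modulus:
  Start with x ≡ 6 (mod 11).
  Combine with x ≡ 4 (mod 8): since gcd(11, 8) = 1, we get a unique residue mod 88.
    Write x = 6 + 11·t and substitute into x ≡ 4 (mod 8): 11·t ≡ 4 − 6 = -2 (mod 8).
    Reduce coefficients mod 8: 3·t ≡ 6 (mod 8).
    The inverse of 3 mod 8 is 3 (since 3·3 = 9 = 1·8 + 1), so t ≡ 3·6 = 18 ≡ 2 (mod 8).
    Then x = 6 + 11·2 = 28, valid modulo lcm(11, 8) = 88: x ≡ 28 (mod 88).
  Combine with x ≡ 1 (mod 3): since gcd(88, 3) = 1, we get a unique residue mod 264.
    Write x = 28 + 88·t and substitute into x ≡ 1 (mod 3): 88·t ≡ 1 − 28 = -27 (mod 3).
    Reduce coefficients mod 3: 1·t ≡ 0 (mod 3).
    So t ≡ 0 (mod 3).
    Then x = 28 + 88·0 = 28, valid modulo lcm(88, 3) = 264: x ≡ 28 (mod 264).
Verify: 28 mod 11 = 6 ✓, 28 mod 8 = 4 ✓, 28 mod 3 = 1 ✓.

x ≡ 28 (mod 264).


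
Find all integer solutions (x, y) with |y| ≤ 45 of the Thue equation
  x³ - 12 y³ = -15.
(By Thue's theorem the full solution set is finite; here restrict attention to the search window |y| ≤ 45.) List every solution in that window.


The equation is x³ - 12y³ = -15. For fixed y, x³ = 12·y³ − 15, so a solution requires the RHS to be a perfect cube.
Strategy: iterate y from -45 to 45, compute RHS = 12·y³ − 15, and check whether it is a (positive or negative) perfect cube.
Check small values of y:
  y = 0: RHS = -15 is not a perfect cube.
  y = 1: RHS = -3 is not a perfect cube.
  y = -1: RHS = -27 = (-3)³ ⇒ x = -3 works.
  y = 2: RHS = 81 is not a perfect cube.
  y = -2: RHS = -111 is not a perfect cube.
  y = 3: RHS = 309 is not a perfect cube.
  y = -3: RHS = -339 is not a perfect cube.
Continuing the search up to |y| = 45 finds no further solutions beyond those listed.
Collected solutions: (-3, -1).

Solutions (with |y| ≤ 45): (-3, -1).


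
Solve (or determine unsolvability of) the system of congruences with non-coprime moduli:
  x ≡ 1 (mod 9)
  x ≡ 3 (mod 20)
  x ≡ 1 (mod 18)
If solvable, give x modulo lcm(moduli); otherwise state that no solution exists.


Moduli 9, 20, 18 are not pairwise coprime, so CRT works modulo lcm(m_i) when all pairwise compatibility conditions hold.
Pairwise compatibility: gcd(m_i, m_j) must divide a_i - a_j for every pair.
Merge one congruence at a time:
  Start: x ≡ 1 (mod 9).
  Combine with x ≡ 3 (mod 20): gcd(9, 20) = 1; 3 - 1 = 2, which IS divisible by 1, so compatible.
    Write x = 1 + 9·t and substitute into x ≡ 3 (mod 20): 9·t ≡ 3 − 1 = 2 (mod 20).
    The inverse of 9 mod 20 is 9 (since 9·9 = 81 = 4·20 + 1), so t ≡ 9·2 = 18 ≡ 18 (mod 20).
    Then x = 1 + 9·18 = 163, valid modulo lcm(9, 20) = 180: x ≡ 163 (mod 180).
  Combine with x ≡ 1 (mod 18): gcd(180, 18) = 18; 1 - 163 = -162, which IS divisible by 18, so compatible.
    Write x = 163 + 180·t and substitute into x ≡ 1 (mod 18): 180·t ≡ 1 − 163 = -162 (mod 18).
    Divide the congruence (and modulus) by g = 18: 10·t ≡ -9 (mod 1).
    Modulo 1 every t works; take t = 0.
    Then x = 163 + 180·0 = 163, valid modulo lcm(180, 18) = 180: x ≡ 163 (mod 180).
Verify: 163 mod 9 = 1, 163 mod 20 = 3, 163 mod 18 = 1.

x ≡ 163 (mod 180).


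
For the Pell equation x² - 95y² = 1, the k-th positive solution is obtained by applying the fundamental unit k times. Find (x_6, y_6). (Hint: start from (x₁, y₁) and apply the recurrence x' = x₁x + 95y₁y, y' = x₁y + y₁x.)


Step 1: Find the fundamental solution (x₁, y₁) of x² - 95y² = 1.
  Expand √95 as a continued fraction. a₀ = ⌊√95⌋ = 9; iterate m_{k+1} = d_k·a_k − m_k, d_{k+1} = (95 − m_{k+1}²)/d_k, a_{k+1} = ⌊(a₀ + m_{k+1})/d_{k+1}⌋ (starting m₀ = 0, d₀ = 1), with convergents p_k = a_k·p_{k-1} + p_{k-2}, q_k = a_k·q_{k-1} + q_{k-2} (p₋₁ = 1, q₋₁ = 0):
  k = 0: a₀ = 9; p₀/q₀ = 9/1; p₀² − 95·q₀² = 81 − 95 = -14.
  k = 1: m = 9, d = 14, a = ⌊(9 + 9)/14⌋ = 1; p/q = (1·9 + 1)/(1·1 + 0) = 10/1; p² − 95·q² = 100 − 95 = 5.
  k = 2: m = 5, d = 5, a = ⌊(9 + 5)/5⌋ = 2; p/q = (2·10 + 9)/(2·1 + 1) = 29/3; p² − 95·q² = 841 − 855 = -14.
  k = 3: m = 5, d = 14, a = ⌊(9 + 5)/14⌋ = 1; p/q = (1·29 + 10)/(1·3 + 1) = 39/4; p² − 95·q² = 1521 − 1520 = 1.
  The first convergent with p² − 95·q² = 1 gives the fundamental solution (x₁, y₁) = (39, 4).
Step 2: Apply the recurrence (x_{n+1}, y_{n+1}) = (x₁x_n + 95y₁y_n, x₁y_n + y₁x_n) repeatedly.
  From (x_1, y_1) = (39, 4): x_2 = 39·39 + 95·4·4 = 3041; y_2 = 39·4 + 4·39 = 312.
  From (x_2, y_2) = (3041, 312): x_3 = 39·3041 + 95·4·312 = 237159; y_3 = 39·312 + 4·3041 = 24332.
  From (x_3, y_3) = (237159, 24332): x_4 = 39·237159 + 95·4·24332 = 18495361; y_4 = 39·24332 + 4·237159 = 1897584.
  From (x_4, y_4) = (18495361, 1897584): x_5 = 39·18495361 + 95·4·1897584 = 1442400999; y_5 = 39·1897584 + 4·18495361 = 147987220.
  From (x_5, y_5) = (1442400999, 147987220): x_6 = 39·1442400999 + 95·4·147987220 = 112488782561; y_6 = 39·147987220 + 4·1442400999 = 11541105576.
Step 3: Verify x_6² - 95·y_6² = 12653726202055937718721 - 12653726202055937718720 = 1 (should be 1). ✓

(x_1, y_1) = (39, 4); (x_6, y_6) = (112488782561, 11541105576).
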